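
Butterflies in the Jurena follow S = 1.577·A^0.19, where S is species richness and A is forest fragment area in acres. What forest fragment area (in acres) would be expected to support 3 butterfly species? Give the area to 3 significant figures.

29.5 acres

3 = 1.577 × A^0.19  ⇒  A^0.19 = 3/1.577 = 1.902
ln A = ln(1.902) / 0.19 = 0.6431 / 0.19 = 3.3847
A = e^3.3847 ≈ 29.51 acres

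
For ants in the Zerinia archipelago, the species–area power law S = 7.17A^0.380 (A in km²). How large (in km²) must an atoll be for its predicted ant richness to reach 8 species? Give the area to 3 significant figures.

1.33 km²

8 = 7.17 × A^0.38  ⇒  A^0.38 = 8/7.17 = 1.116
ln A = ln(1.116) / 0.38 = 0.1095 / 0.38 = 0.2883
A = e^0.2883 ≈ 1.334 km²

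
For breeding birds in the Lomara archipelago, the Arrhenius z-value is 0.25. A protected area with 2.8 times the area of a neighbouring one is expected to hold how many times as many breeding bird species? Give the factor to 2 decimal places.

S₂/S₁ = (A₂/A₁)^z = 2.8^0.25
ln(S₂/S₁) = 0.25 × ln 2.8 = 0.25 × 1.0296 = 0.2574
S₂/S₁ = e^0.2574 ≈ 1.294

1.29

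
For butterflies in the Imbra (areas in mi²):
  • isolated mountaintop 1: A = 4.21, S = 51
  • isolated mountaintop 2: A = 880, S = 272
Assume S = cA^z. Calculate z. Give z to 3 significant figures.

Taking logs: ln S = ln c + z ln A, so z = (ln S₂ − ln S₁)/(ln A₂ − ln A₁).
z = ln(272/51) / ln(880/4.21) = ln(5.333) / ln(209) = 1.6740 / 5.3425 = 0.3133

0.313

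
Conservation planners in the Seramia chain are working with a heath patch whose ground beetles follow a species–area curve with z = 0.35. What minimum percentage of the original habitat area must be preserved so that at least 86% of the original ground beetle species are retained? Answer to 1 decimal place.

Need (A_new/A_old)^0.35 = 0.86, so A_new/A_old = 0.86^(1/0.35) = 0.86^2.857
ln(A_new/A_old) = ln 0.86 / 0.35 = -0.1508 / 0.35 = -0.4309
A_new/A_old = e^-0.4309 ≈ 0.6499

65.0%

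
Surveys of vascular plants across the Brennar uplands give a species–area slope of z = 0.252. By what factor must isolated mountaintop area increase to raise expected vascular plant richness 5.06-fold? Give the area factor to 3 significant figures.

(A₂/A₁)^0.252 = 5.06, so A₂/A₁ = 5.06^(1/0.252) = 5.06^3.968
ln(A₂/A₁) = ln 5.06 / 0.252 = 1.6214 / 0.252 = 6.4340
A₂/A₁ = e^6.4340 ≈ 622.7

623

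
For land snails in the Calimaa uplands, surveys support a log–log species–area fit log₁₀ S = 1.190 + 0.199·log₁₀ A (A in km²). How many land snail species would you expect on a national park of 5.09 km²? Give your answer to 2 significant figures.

S = 15.49 × 5.09^0.199
ln S = ln 15.49 + 0.199 × ln 5.09 = 2.7401 + 0.199 × 1.6273 = 3.0639
S = e^3.0639 ≈ 21.41

21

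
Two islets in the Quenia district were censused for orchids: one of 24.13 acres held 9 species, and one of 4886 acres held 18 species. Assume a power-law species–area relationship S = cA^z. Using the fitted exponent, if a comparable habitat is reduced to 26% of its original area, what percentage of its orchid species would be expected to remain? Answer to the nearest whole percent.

z = ln(18/9) / ln(4886/24.13) = 0.6931 / 5.3107 = 0.1305
S_new/S_old = (A_new/A_old)^z = 0.26^0.1305 = exp(0.1305 × -1.3471) = 0.8388

84%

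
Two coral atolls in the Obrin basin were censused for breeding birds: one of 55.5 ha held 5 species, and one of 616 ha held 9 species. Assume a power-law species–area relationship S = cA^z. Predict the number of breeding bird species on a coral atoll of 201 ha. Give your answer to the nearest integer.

z = ln(9/5) / ln(616/55.5) = 0.5878 / 2.4069 = 0.2442
c = 5 / 55.5^0.2442 = 5 / 2.667 = 1.875
S₃ = 1.875 × 201^0.2442 = 1.875 × 3.651 ≈ 6.846

7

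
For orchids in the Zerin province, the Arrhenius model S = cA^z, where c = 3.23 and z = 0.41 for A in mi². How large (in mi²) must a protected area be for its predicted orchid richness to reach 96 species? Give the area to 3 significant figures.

96 = 3.23 × A^0.41  ⇒  A^0.41 = 96/3.23 = 29.72
ln A = ln(29.72) / 0.41 = 3.3919 / 0.41 = 8.2728
A = e^8.2728 ≈ 3916 mi²

3920 mi²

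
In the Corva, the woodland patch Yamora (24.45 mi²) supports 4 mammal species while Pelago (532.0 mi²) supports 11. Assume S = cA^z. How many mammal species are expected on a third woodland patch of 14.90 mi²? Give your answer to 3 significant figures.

3.40

z = ln(11/4) / ln(532/24.45) = 1.0116 / 3.0800 = 0.3284
c = 4 / 24.45^0.3284 = 4 / 2.857 = 1.4
S₃ = 1.4 × 14.9^0.3284 = 1.4 × 2.428 ≈ 3.399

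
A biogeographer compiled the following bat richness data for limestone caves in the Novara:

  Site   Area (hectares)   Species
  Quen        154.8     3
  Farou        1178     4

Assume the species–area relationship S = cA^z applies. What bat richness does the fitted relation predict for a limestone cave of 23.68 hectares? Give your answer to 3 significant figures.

z = ln(4/3) / ln(1178/154.8) = 0.2877 / 2.0294 = 0.1418
c = 3 / 154.8^0.1418 = 3 / 2.044 = 1.468
S₃ = 1.468 × 23.68^0.1418 = 1.468 × 1.566 ≈ 2.299

2.30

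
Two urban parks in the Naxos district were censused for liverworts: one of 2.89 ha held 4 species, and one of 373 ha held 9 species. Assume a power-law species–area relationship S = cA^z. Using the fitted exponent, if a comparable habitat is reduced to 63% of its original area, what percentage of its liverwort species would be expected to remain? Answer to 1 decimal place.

z = ln(9/4) / ln(373/2.89) = 0.8109 / 4.8603 = 0.1668
S_new/S_old = (A_new/A_old)^z = 0.63^0.1668 = exp(0.1668 × -0.4620) = 0.9258

92.6%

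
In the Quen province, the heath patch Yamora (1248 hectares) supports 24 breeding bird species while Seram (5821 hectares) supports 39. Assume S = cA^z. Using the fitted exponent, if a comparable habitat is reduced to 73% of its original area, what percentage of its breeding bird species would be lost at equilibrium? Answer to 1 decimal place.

z = ln(39/24) / ln(5821/1248) = 0.4855 / 1.5399 = 0.3153
S_new/S_old = (A_new/A_old)^z = 0.73^0.3153 = exp(0.3153 × -0.3147) = 0.9055
Fraction lost = 1 − 0.9055 = 0.09446

9.4%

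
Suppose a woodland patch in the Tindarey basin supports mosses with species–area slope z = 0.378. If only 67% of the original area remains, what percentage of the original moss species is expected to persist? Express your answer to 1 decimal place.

86.0%

S_new/S_old = (A_new/A_old)^z = 0.67^0.378
= exp(0.378 × ln 0.67) = exp(0.378 × -0.4005) = exp(-0.1514) ≈ 0.8595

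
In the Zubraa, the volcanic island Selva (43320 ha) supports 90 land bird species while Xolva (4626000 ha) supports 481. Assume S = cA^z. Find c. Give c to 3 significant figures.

1.95

z = ln(S₂/S₁) / ln(A₂/A₁) = ln(481/90) / ln(4626000/43320) = 1.6761 / 4.6708 = 0.3588
c = S₁ / A₁^z = 90 / 43320^0.3588 = 90 / 46.11 = 1.952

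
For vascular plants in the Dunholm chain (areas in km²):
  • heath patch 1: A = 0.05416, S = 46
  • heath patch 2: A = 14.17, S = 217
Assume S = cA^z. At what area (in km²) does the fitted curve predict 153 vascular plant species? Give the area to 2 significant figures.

4.0 km²

z = ln(217/46) / ln(14.17/0.05416) = 1.5513 / 5.5669 = 0.2787
c = 46 / 0.05416^0.2787 = 46 / 0.4437 = 103.7
A = (153/103.7)^(1/0.2787) ⇒ ln A = ln(1.476)/0.2787 = 1.3970
A = e^1.3970 ≈ 4.043 km²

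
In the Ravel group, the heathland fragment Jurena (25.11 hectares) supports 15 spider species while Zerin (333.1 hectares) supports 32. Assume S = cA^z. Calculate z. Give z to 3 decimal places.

0.293

Taking logs: ln S = ln c + z ln A, so z = (ln S₂ − ln S₁)/(ln A₂ − ln A₁).
z = ln(32/15) / ln(333.1/25.11) = ln(2.133) / ln(13.27) = 0.7577 / 2.5852 = 0.2931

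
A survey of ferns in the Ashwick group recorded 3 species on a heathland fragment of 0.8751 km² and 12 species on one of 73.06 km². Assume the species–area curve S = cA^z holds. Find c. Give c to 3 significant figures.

3.13

z = ln(S₂/S₁) / ln(A₂/A₁) = ln(12/3) / ln(73.06/0.8751) = 1.3863 / 4.4247 = 0.3133
c = S₁ / A₁^z = 3 / 0.8751^0.3133 = 3 / 0.9591 = 3.128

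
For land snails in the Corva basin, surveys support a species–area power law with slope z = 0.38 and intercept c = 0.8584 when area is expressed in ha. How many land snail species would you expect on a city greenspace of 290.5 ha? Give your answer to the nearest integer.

7

S = 0.8584 × 290.5^0.38
ln S = ln 0.8584 + 0.38 × ln 290.5 = -0.1527 + 0.38 × 5.6716 = 2.0025
S = e^2.0025 ≈ 7.408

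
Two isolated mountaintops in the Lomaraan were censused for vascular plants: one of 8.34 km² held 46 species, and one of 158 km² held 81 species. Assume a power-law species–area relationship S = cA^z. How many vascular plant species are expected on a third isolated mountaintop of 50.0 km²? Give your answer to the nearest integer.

65

z = ln(81/46) / ln(158/8.34) = 0.5658 / 2.9415 = 0.1924
c = 46 / 8.34^0.1924 = 46 / 1.504 = 30.59
S₃ = 30.59 × 50^0.1924 = 30.59 × 2.122 ≈ 64.92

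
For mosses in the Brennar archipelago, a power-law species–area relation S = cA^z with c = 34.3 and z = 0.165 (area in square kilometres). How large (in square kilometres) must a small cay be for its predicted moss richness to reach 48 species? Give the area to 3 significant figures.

48 = 34.3 × A^0.165  ⇒  A^0.165 = 48/34.3 = 1.399
ln A = ln(1.399) / 0.165 = 0.3361 / 0.165 = 2.0367
A = e^2.0367 ≈ 7.665 square kilometres

7.67 square kilometres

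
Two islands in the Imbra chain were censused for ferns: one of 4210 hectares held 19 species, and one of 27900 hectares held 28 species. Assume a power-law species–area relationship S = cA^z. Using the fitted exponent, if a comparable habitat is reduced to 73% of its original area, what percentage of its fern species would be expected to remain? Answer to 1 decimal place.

z = ln(28/19) / ln(27900/4210) = 0.3878 / 1.8912 = 0.2050
S_new/S_old = (A_new/A_old)^z = 0.73^0.2050 = exp(0.2050 × -0.3147) = 0.9375

93.8%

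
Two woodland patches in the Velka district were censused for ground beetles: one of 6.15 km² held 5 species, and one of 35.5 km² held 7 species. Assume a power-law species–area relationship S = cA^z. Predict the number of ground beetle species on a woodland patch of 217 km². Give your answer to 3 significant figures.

9.91

z = ln(7/5) / ln(35.5/6.15) = 0.3365 / 1.7531 = 0.1919
c = 5 / 6.15^0.1919 = 5 / 1.417 = 3.528
S₃ = 3.528 × 217^0.1919 = 3.528 × 2.808 ≈ 9.908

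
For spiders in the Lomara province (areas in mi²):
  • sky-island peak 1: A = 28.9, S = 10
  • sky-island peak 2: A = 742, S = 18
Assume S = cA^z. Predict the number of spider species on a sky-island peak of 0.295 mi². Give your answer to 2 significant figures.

z = ln(18/10) / ln(742/28.9) = 0.5878 / 3.2455 = 0.1811
c = 10 / 28.9^0.1811 = 10 / 1.839 = 5.438
S₃ = 5.438 × 0.295^0.1811 = 5.438 × 0.8016 ≈ 4.359

4.4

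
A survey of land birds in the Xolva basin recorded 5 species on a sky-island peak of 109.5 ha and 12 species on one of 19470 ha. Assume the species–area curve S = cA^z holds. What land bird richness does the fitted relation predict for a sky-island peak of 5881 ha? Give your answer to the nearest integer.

z = ln(12/5) / ln(19470/109.5) = 0.8755 / 5.1807 = 0.1690
c = 5 / 109.5^0.1690 = 5 / 2.211 = 2.261
S₃ = 2.261 × 5881^0.1690 = 2.261 × 4.335 ≈ 9.802

10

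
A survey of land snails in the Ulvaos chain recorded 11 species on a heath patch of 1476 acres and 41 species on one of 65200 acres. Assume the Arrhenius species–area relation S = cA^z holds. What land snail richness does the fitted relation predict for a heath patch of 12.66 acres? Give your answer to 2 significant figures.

2.1

z = ln(41/11) / ln(65200/1476) = 1.3157 / 3.7881 = 0.3473
c = 11 / 1476^0.3473 = 11 / 12.61 = 0.8724
S₃ = 0.8724 × 12.66^0.3473 = 0.8724 × 2.415 ≈ 2.107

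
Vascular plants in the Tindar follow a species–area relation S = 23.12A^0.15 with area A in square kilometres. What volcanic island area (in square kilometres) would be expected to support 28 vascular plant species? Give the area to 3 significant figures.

3.58 square kilometres

28 = 23.12 × A^0.15  ⇒  A^0.15 = 28/23.12 = 1.211
ln A = ln(1.211) / 0.15 = 0.1915 / 0.15 = 1.2767
A = e^1.2767 ≈ 3.585 square kilometres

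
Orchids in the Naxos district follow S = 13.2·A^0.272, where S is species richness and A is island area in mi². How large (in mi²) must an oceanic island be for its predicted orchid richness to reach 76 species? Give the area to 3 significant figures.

76 = 13.2 × A^0.272  ⇒  A^0.272 = 76/13.2 = 5.758
ln A = ln(5.758) / 0.272 = 1.7505 / 0.272 = 6.4357
A = e^6.4357 ≈ 623.7 mi²

624 mi²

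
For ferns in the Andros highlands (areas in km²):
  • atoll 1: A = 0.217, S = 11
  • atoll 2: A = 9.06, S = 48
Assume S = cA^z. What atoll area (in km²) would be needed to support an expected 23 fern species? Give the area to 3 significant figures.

z = ln(48/11) / ln(9.06/0.217) = 1.4733 / 3.7317 = 0.3948
c = 11 / 0.217^0.3948 = 11 / 0.5471 = 20.11
A = (23/20.11)^(1/0.3948) ⇒ ln A = ln(1.144)/0.3948 = 0.3404
A = e^0.3404 ≈ 1.406 km²

1.41 km²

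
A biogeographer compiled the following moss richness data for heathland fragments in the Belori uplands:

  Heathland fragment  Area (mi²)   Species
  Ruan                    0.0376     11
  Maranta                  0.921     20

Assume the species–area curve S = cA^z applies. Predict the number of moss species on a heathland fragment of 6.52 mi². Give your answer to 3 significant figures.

z = ln(20/11) / ln(0.921/0.0376) = 0.5978 / 3.1985 = 0.1869
c = 11 / 0.0376^0.1869 = 11 / 0.5416 = 20.31
S₃ = 20.31 × 6.52^0.1869 = 20.31 × 1.42 ≈ 28.83

28.8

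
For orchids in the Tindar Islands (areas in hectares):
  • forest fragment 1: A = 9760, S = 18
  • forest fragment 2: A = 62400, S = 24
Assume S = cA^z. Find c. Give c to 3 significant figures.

4.33

z = ln(S₂/S₁) / ln(A₂/A₁) = ln(24/18) / ln(62400/9760) = 0.2877 / 1.8553 = 0.1551
c = S₁ / A₁^z = 18 / 9760^0.1551 = 18 / 4.155 = 4.332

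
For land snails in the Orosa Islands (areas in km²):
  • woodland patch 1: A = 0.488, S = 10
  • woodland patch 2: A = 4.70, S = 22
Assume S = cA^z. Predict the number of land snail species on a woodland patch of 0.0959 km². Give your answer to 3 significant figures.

z = ln(22/10) / ln(4.7/0.488) = 0.7885 / 2.2650 = 0.3481
c = 10 / 0.488^0.3481 = 10 / 0.779 = 12.84
S₃ = 12.84 × 0.0959^0.3481 = 12.84 × 0.4421 ≈ 5.676

5.68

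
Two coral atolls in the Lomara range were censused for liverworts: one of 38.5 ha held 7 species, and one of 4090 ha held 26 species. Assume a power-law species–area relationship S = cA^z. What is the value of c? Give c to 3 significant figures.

z = ln(S₂/S₁) / ln(A₂/A₁) = ln(26/7) / ln(4090/38.5) = 1.3122 / 4.6656 = 0.2812
c = S₁ / A₁^z = 7 / 38.5^0.2812 = 7 / 2.792 = 2.507

2.51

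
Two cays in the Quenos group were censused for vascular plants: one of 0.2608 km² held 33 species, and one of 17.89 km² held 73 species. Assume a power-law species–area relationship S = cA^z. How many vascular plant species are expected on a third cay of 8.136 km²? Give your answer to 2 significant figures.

63

z = ln(73/33) / ln(17.89/0.2608) = 0.7940 / 4.2282 = 0.1878
c = 33 / 0.2608^0.1878 = 33 / 0.777 = 42.47
S₃ = 42.47 × 8.136^0.1878 = 42.47 × 1.482 ≈ 62.96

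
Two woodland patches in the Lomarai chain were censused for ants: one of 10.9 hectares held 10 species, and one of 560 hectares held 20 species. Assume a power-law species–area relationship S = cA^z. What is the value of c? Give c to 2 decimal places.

6.57

z = ln(S₂/S₁) / ln(A₂/A₁) = ln(20/10) / ln(560/10.9) = 0.6931 / 3.9392 = 0.1760
c = S₁ / A₁^z = 10 / 10.9^0.1760 = 10 / 1.522 = 6.568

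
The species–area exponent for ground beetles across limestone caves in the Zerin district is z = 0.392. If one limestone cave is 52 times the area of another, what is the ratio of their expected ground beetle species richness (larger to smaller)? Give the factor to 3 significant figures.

S₂/S₁ = (A₂/A₁)^z = 52^0.392
ln(S₂/S₁) = 0.392 × ln 52 = 0.392 × 3.9512 = 1.5489
S₂/S₁ = e^1.5489 ≈ 4.706

4.71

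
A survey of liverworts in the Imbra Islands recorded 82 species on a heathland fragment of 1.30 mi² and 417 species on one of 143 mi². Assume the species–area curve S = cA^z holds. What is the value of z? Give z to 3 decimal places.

0.346

Taking logs: ln S = ln c + z ln A, so z = (ln S₂ − ln S₁)/(ln A₂ − ln A₁).
z = ln(417/82) / ln(143/1.3) = ln(5.085) / ln(110) = 1.6264 / 4.7005 = 0.3460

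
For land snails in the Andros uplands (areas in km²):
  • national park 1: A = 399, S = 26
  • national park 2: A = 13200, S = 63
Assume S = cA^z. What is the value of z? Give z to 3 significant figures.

0.253

Taking logs: ln S = ln c + z ln A, so z = (ln S₂ − ln S₁)/(ln A₂ − ln A₁).
z = ln(63/26) / ln(13200/399) = ln(2.423) / ln(33.08) = 0.8850 / 3.4990 = 0.2529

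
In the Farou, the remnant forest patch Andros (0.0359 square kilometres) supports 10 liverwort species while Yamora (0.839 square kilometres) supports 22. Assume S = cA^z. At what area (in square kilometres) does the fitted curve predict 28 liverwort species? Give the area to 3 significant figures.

2.20 square kilometres

z = ln(22/10) / ln(0.839/0.0359) = 0.7885 / 3.1515 = 0.2502
c = 10 / 0.0359^0.2502 = 10 / 0.435 = 22.99
A = (28/22.99)^(1/0.2502) ⇒ ln A = ln(1.218)/0.2502 = 0.7884
A = e^0.7884 ≈ 2.2 square kilometres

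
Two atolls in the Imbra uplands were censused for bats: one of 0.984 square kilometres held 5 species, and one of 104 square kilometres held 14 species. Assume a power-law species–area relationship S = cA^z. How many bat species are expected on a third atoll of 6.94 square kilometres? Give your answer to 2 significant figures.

z = ln(14/5) / ln(104/0.984) = 1.0296 / 4.6605 = 0.2209
c = 5 / 0.984^0.2209 = 5 / 0.9964 = 5.018
S₃ = 5.018 × 6.94^0.2209 = 5.018 × 1.534 ≈ 7.698

7.7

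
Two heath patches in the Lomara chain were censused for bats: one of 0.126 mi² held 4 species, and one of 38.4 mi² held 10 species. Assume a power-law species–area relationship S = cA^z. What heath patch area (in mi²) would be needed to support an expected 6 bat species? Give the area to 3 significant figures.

z = ln(10/4) / ln(38.4/0.126) = 0.9163 / 5.7195 = 0.1602
c = 4 / 0.126^0.1602 = 4 / 0.7176 = 5.574
A = (6/5.574)^(1/0.1602) ⇒ ln A = ln(1.076)/0.1602 = 0.4595
A = e^0.4595 ≈ 1.583 mi²

1.58 mi²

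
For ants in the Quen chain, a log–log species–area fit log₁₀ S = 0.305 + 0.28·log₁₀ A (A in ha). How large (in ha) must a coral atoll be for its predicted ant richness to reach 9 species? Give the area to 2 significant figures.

9 = 2.018 × A^0.28  ⇒  A^0.28 = 9/2.018 = 4.459
ln A = ln(4.459) / 0.28 = 1.4949 / 0.28 = 5.3391
A = e^5.3391 ≈ 208.3 ha

210 ha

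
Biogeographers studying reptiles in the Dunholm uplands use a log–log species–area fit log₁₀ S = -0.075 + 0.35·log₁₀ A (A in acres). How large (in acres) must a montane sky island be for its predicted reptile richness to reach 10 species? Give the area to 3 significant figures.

1180 acres

10 = 0.8414 × A^0.35  ⇒  A^0.35 = 10/0.8414 = 11.89
ln A = ln(11.89) / 0.35 = 2.4753 / 0.35 = 7.0722
A = e^7.0722 ≈ 1179 acres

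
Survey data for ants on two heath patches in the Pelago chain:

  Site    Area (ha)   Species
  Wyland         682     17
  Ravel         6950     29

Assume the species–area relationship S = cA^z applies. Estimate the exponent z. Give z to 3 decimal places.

Taking logs: ln S = ln c + z ln A, so z = (ln S₂ − ln S₁)/(ln A₂ − ln A₁).
z = ln(29/17) / ln(6950/682) = ln(1.706) / ln(10.19) = 0.5341 / 2.3215 = 0.2301

0.230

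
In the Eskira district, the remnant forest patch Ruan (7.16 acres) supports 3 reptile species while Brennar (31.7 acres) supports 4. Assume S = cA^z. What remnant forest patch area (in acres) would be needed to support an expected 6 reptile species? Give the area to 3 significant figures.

258 acres

z = ln(4/3) / ln(31.7/7.16) = 0.2877 / 1.4878 = 0.1934
c = 3 / 7.16^0.1934 = 3 / 1.463 = 2.05
A = (6/2.05)^(1/0.1934) ⇒ ln A = ln(2.926)/0.1934 = 5.5533
A = e^5.5533 ≈ 258.1 acres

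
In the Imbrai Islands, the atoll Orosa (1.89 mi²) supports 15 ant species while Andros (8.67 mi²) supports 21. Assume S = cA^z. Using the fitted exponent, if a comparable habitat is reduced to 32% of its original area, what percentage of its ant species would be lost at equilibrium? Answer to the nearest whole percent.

z = ln(21/15) / ln(8.67/1.89) = 0.3365 / 1.5233 = 0.2209
S_new/S_old = (A_new/A_old)^z = 0.32^0.2209 = exp(0.2209 × -1.1394) = 0.7775
Fraction lost = 1 − 0.7775 = 0.2225

22%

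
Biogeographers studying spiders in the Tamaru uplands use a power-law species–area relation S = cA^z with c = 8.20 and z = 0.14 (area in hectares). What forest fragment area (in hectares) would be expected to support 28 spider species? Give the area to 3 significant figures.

6450 hectares

28 = 8.2 × A^0.14  ⇒  A^0.14 = 28/8.2 = 3.415
ln A = ln(3.415) / 0.14 = 1.2281 / 0.14 = 8.7719
A = e^8.7719 ≈ 6451 hectares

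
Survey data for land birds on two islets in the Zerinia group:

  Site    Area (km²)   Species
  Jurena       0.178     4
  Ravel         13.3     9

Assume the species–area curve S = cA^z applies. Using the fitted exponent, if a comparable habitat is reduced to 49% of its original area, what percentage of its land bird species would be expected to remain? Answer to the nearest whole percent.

z = ln(9/4) / ln(13.3/0.178) = 0.8109 / 4.3137 = 0.1880
S_new/S_old = (A_new/A_old)^z = 0.49^0.1880 = exp(0.1880 × -0.7133) = 0.8745

87%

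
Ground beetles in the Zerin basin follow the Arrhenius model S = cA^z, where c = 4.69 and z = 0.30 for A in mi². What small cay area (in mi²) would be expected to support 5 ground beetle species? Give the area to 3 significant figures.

5 = 4.69 × A^0.3  ⇒  A^0.3 = 5/4.69 = 1.066
ln A = ln(1.066) / 0.3 = 0.0640 / 0.3 = 0.2134
A = e^0.2134 ≈ 1.238 mi²

1.24 mi²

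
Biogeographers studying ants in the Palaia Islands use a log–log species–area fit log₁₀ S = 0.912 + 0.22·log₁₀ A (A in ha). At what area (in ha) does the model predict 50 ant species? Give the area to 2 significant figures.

3800 ha

50 = 8.166 × A^0.22  ⇒  A^0.22 = 50/8.166 = 6.123
ln A = ln(6.123) / 0.22 = 1.8121 / 0.22 = 8.2367
A = e^8.2367 ≈ 3777 ha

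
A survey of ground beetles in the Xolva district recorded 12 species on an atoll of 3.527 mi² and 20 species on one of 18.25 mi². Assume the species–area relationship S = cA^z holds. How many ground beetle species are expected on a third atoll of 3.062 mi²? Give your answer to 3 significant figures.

11.5

z = ln(20/12) / ln(18.25/3.527) = 0.5108 / 1.6437 = 0.3108
c = 12 / 3.527^0.3108 = 12 / 1.48 = 8.111
S₃ = 8.111 × 3.062^0.3108 = 8.111 × 1.416 ≈ 11.48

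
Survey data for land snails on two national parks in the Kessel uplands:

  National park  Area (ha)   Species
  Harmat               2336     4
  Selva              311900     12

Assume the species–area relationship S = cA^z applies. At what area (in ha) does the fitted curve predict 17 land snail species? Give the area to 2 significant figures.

z = ln(12/4) / ln(311900/2336) = 1.0986 / 4.8942 = 0.2245
c = 4 / 2336^0.2245 = 4 / 5.703 = 0.7014
A = (17/0.7014)^(1/0.2245) ⇒ ln A = ln(24.24)/0.2245 = 14.2021
A = e^14.2021 ≈ 1471982 ha

1500000 ha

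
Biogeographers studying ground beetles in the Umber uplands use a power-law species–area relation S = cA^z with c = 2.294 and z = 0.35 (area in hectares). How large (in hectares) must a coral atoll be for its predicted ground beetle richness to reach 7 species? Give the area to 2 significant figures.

7 = 2.294 × A^0.35  ⇒  A^0.35 = 7/2.294 = 3.051
ln A = ln(3.051) / 0.35 = 1.1156 / 0.35 = 3.1875
A = e^3.1875 ≈ 24.23 hectares

24 hectares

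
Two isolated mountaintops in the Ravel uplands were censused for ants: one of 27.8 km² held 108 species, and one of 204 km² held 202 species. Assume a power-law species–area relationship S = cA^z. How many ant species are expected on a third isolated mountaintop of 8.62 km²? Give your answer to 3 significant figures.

z = ln(202/108) / ln(204/27.8) = 0.6261 / 1.9931 = 0.3142
c = 108 / 27.8^0.3142 = 108 / 2.842 = 38
S₃ = 38 × 8.62^0.3142 = 38 × 1.967 ≈ 74.76

74.8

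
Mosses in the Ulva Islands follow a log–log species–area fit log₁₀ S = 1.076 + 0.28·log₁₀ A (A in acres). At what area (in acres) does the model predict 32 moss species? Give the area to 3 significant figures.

34.1 acres

32 = 11.91 × A^0.28  ⇒  A^0.28 = 32/11.91 = 2.686
ln A = ln(2.686) / 0.28 = 0.9882 / 0.28 = 3.5291
A = e^3.5291 ≈ 34.09 acres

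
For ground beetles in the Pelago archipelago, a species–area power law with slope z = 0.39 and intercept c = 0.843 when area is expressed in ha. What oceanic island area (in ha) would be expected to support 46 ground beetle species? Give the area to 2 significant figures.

46 = 0.843 × A^0.39  ⇒  A^0.39 = 46/0.843 = 54.57
ln A = ln(54.57) / 0.39 = 3.9994 / 0.39 = 10.2549
A = e^10.2549 ≈ 28423 ha

28000 ha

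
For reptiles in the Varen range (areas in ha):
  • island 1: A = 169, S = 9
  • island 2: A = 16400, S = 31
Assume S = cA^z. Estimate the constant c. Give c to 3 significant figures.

z = ln(S₂/S₁) / ln(A₂/A₁) = ln(31/9) / ln(16400/169) = 1.2368 / 4.5751 = 0.2703
c = S₁ / A₁^z = 9 / 169^0.2703 = 9 / 4.002 = 2.249

2.25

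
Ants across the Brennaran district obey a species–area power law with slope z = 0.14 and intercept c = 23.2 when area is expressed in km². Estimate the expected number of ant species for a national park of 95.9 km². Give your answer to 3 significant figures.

S = 23.2 × 95.9^0.14 = 23.2 × 1.894 ≈ 43.95

43.9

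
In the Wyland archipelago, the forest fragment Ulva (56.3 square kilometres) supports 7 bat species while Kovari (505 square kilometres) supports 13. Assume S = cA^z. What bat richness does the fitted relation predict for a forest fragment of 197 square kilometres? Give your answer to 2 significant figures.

z = ln(13/7) / ln(505/56.3) = 0.6190 / 2.1939 = 0.2822
c = 7 / 56.3^0.2822 = 7 / 3.118 = 2.245
S₃ = 2.245 × 197^0.2822 = 2.245 × 4.44 ≈ 9.967

10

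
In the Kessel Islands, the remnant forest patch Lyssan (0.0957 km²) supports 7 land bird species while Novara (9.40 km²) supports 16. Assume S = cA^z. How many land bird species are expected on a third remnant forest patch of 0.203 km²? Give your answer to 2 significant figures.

8.0

z = ln(16/7) / ln(9.4/0.0957) = 0.8267 / 4.5872 = 0.1802
c = 7 / 0.0957^0.1802 = 7 / 0.6552 = 10.68
S₃ = 10.68 × 0.203^0.1802 = 10.68 × 0.7502 ≈ 8.016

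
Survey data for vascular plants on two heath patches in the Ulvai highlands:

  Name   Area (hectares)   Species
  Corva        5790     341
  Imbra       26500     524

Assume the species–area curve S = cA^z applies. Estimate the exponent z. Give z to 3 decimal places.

0.282

Taking logs: ln S = ln c + z ln A, so z = (ln S₂ − ln S₁)/(ln A₂ − ln A₁).
z = ln(524/341) / ln(26500/5790) = ln(1.537) / ln(4.577) = 0.4296 / 1.5210 = 0.2824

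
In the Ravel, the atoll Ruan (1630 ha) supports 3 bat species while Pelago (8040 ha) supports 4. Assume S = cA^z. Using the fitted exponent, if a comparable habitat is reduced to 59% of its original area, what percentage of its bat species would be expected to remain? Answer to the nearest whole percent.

91%

z = ln(4/3) / ln(8040/1630) = 0.2877 / 1.5958 = 0.1803
S_new/S_old = (A_new/A_old)^z = 0.59^0.1803 = exp(0.1803 × -0.5276) = 0.9093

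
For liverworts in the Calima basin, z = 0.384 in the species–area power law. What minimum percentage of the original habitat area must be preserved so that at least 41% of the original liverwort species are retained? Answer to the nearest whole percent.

10%

Need (A_new/A_old)^0.384 = 0.41, so A_new/A_old = 0.41^(1/0.384) = 0.41^2.604
ln(A_new/A_old) = ln 0.41 / 0.384 = -0.8916 / 0.384 = -2.3219
A_new/A_old = e^-2.3219 ≈ 0.09809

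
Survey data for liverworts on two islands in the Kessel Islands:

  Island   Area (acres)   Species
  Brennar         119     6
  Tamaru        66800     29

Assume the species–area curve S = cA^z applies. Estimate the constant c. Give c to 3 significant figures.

z = ln(S₂/S₁) / ln(A₂/A₁) = ln(29/6) / ln(66800/119) = 1.5755 / 6.3303 = 0.2489
c = S₁ / A₁^z = 6 / 119^0.2489 = 6 / 3.285 = 1.826

1.83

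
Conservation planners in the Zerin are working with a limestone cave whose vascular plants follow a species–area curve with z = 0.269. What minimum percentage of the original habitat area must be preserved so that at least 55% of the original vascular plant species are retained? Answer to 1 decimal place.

10.8%

Need (A_new/A_old)^0.269 = 0.55, so A_new/A_old = 0.55^(1/0.269) = 0.55^3.717
ln(A_new/A_old) = ln 0.55 / 0.269 = -0.5978 / 0.269 = -2.2224
A_new/A_old = e^-2.2224 ≈ 0.1083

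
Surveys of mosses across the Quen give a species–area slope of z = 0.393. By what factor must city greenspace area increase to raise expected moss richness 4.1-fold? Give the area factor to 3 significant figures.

(A₂/A₁)^0.393 = 4.1, so A₂/A₁ = 4.1^(1/0.393) = 4.1^2.545
ln(A₂/A₁) = ln 4.1 / 0.393 = 1.4110 / 0.393 = 3.5903
A₂/A₁ = e^3.5903 ≈ 36.24

36.2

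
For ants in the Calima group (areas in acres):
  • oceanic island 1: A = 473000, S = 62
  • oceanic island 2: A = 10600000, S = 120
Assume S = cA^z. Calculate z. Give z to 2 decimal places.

Taking logs: ln S = ln c + z ln A, so z = (ln S₂ − ln S₁)/(ln A₂ − ln A₁).
z = ln(120/62) / ln(10600000/473000) = ln(1.935) / ln(22.41) = 0.6604 / 3.1095 = 0.2124

0.21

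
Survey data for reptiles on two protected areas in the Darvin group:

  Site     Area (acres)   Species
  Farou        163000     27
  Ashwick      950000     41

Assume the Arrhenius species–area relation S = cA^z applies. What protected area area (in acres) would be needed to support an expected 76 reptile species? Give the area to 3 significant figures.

z = ln(41/27) / ln(950000/163000) = 0.4177 / 1.7627 = 0.2370
c = 27 / 163000^0.2370 = 27 / 17.19 = 1.571
A = (76/1.571)^(1/0.2370) ⇒ ln A = ln(48.38)/0.2370 = 16.3684
A = e^16.3684 ≈ 12844736 acres

12800000 acres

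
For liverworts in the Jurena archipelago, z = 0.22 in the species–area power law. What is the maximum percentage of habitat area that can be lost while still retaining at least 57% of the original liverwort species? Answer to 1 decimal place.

92.2%

Need (A_new/A_old)^0.22 = 0.57, so A_new/A_old = 0.57^(1/0.22) = 0.57^4.545
ln(A_new/A_old) = ln 0.57 / 0.22 = -0.5621 / 0.22 = -2.5551
A_new/A_old = e^-2.5551 ≈ 0.07769
Fraction that can be lost = 1 − 0.07769 = 0.9223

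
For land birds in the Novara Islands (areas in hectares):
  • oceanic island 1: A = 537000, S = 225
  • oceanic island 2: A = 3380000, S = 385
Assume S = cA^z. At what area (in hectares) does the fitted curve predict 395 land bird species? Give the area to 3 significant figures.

z = ln(385/225) / ln(3380000/537000) = 0.5371 / 1.8396 = 0.2920
c = 225 / 537000^0.2920 = 225 / 47.1 = 4.777
A = (395/4.777)^(1/0.2920) ⇒ ln A = ln(82.69)/0.2920 = 15.1212
A = e^15.1212 ≈ 3690261 hectares

3690000 hectares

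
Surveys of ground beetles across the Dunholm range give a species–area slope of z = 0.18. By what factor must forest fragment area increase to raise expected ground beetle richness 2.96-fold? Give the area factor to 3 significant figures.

(A₂/A₁)^0.18 = 2.96, so A₂/A₁ = 2.96^(1/0.18) = 2.96^5.556
ln(A₂/A₁) = ln 2.96 / 0.18 = 1.0852 / 0.18 = 6.0288
A₂/A₁ = e^6.0288 ≈ 415.2

415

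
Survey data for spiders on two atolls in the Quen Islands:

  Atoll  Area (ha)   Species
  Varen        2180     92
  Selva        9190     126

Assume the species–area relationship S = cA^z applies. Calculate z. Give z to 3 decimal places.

Taking logs: ln S = ln c + z ln A, so z = (ln S₂ − ln S₁)/(ln A₂ − ln A₁).
z = ln(126/92) / ln(9190/2180) = ln(1.37) / ln(4.216) = 0.3145 / 1.4388 = 0.2186

0.219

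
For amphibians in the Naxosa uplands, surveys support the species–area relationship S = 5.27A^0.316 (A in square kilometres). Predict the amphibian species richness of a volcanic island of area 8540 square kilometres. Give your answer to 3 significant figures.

S = 5.27 × 8540^0.316
ln S = ln 5.27 + 0.316 × ln 8540 = 1.6620 + 0.316 × 9.0525 = 4.5226
S = e^4.5226 ≈ 92.08

92.1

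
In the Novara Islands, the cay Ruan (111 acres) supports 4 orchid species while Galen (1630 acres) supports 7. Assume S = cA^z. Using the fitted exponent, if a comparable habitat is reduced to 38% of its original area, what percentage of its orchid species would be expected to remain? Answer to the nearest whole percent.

z = ln(7/4) / ln(1630/111) = 0.5596 / 2.6868 = 0.2083
S_new/S_old = (A_new/A_old)^z = 0.38^0.2083 = exp(0.2083 × -0.9676) = 0.8175

82%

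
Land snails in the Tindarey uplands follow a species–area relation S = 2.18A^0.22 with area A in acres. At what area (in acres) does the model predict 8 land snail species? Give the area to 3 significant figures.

369 acres

8 = 2.18 × A^0.22  ⇒  A^0.22 = 8/2.18 = 3.67
ln A = ln(3.67) / 0.22 = 1.3001 / 0.22 = 5.9096
A = e^5.9096 ≈ 368.6 acres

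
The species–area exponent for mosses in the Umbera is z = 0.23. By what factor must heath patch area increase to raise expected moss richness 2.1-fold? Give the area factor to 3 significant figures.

(A₂/A₁)^0.23 = 2.1, so A₂/A₁ = 2.1^(1/0.23) = 2.1^4.348
ln(A₂/A₁) = ln 2.1 / 0.23 = 0.7419 / 0.23 = 3.2258
A₂/A₁ = e^3.2258 ≈ 25.17

25.2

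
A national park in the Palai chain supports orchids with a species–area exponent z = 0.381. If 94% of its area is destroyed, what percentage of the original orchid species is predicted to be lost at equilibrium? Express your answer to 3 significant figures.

S_new/S_old = (A_new/A_old)^z = 0.06^0.381
= exp(0.381 × ln 0.06) = exp(0.381 × -2.8134) = exp(-1.0719) ≈ 0.3424
Fraction lost = 1 − 0.3424 = 0.6576

65.8%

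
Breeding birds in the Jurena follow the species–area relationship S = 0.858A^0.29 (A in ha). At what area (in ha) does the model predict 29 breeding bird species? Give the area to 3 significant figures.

29 = 0.858 × A^0.29  ⇒  A^0.29 = 29/0.858 = 33.8
ln A = ln(33.8) / 0.29 = 3.5204 / 0.29 = 12.1395
A = e^12.1395 ≈ 187114 ha

187000 ha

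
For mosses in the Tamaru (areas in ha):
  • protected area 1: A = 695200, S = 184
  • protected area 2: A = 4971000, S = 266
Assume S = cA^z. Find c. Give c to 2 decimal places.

z = ln(S₂/S₁) / ln(A₂/A₁) = ln(266/184) / ln(4971000/695200) = 0.3686 / 1.9672 = 0.1874
c = S₁ / A₁^z = 184 / 695200^0.1874 = 184 / 12.43 = 14.8

14.80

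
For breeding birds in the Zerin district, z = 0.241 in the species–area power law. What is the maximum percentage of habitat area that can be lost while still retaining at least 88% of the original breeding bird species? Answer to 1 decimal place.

Need (A_new/A_old)^0.241 = 0.88, so A_new/A_old = 0.88^(1/0.241) = 0.88^4.149
ln(A_new/A_old) = ln 0.88 / 0.241 = -0.1278 / 0.241 = -0.5304
A_new/A_old = e^-0.5304 ≈ 0.5884
Fraction that can be lost = 1 − 0.5884 = 0.4116

41.2%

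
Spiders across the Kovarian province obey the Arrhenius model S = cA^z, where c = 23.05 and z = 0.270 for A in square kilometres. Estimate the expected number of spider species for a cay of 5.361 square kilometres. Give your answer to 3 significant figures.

S = 23.05 × 5.361^0.27
ln S = ln 23.05 + 0.27 × ln 5.361 = 3.1377 + 0.27 × 1.6792 = 3.5910
S = e^3.5910 ≈ 36.27

36.3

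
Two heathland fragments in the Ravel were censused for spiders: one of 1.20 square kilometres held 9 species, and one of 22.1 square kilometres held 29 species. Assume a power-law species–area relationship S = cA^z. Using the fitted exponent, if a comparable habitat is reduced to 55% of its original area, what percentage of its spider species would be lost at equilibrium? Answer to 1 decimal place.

21.3%

z = ln(29/9) / ln(22.1/1.2) = 1.1701 / 2.9133 = 0.4016
S_new/S_old = (A_new/A_old)^z = 0.55^0.4016 = exp(0.4016 × -0.5978) = 0.7865
Fraction lost = 1 − 0.7865 = 0.2135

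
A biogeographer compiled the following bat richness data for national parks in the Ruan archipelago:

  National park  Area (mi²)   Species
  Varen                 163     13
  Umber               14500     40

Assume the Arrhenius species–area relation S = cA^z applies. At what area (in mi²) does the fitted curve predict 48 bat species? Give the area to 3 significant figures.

z = ln(40/13) / ln(14500/163) = 1.1239 / 4.4882 = 0.2504
c = 13 / 163^0.2504 = 13 / 3.581 = 3.63
A = (48/3.63)^(1/0.2504) ⇒ ln A = ln(13.22)/0.2504 = 10.3100
A = e^10.3100 ≈ 30030 mi²

30000 mi²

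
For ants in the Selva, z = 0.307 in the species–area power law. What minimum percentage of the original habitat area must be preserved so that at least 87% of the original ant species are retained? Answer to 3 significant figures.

Need (A_new/A_old)^0.307 = 0.87, so A_new/A_old = 0.87^(1/0.307) = 0.87^3.257
ln(A_new/A_old) = ln 0.87 / 0.307 = -0.1393 / 0.307 = -0.4536
A_new/A_old = e^-0.4536 ≈ 0.6353

63.5%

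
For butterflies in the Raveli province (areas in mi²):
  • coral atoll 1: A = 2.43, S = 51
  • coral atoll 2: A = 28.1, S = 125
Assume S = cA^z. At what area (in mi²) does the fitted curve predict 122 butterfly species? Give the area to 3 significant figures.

z = ln(125/51) / ln(28.1/2.43) = 0.8965 / 2.4479 = 0.3662
c = 51 / 2.43^0.3662 = 51 / 1.384 = 36.84
A = (122/36.84)^(1/0.3662) ⇒ ln A = ln(3.311)/0.3662 = 3.2694
A = e^3.2694 ≈ 26.3 mi²

26.3 mi²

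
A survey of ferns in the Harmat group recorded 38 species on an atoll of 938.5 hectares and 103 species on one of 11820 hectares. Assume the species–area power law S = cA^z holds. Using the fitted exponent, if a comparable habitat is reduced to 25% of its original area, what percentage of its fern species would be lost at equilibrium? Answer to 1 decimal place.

42.1%

z = ln(103/38) / ln(11820/938.5) = 0.9971 / 2.5333 = 0.3936
S_new/S_old = (A_new/A_old)^z = 0.25^0.3936 = exp(0.3936 × -1.3863) = 0.5795
Fraction lost = 1 − 0.5795 = 0.4205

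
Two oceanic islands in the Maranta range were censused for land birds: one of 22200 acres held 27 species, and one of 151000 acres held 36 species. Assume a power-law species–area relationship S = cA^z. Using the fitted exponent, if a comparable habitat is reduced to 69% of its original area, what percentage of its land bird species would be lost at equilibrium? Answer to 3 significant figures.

5.42%

z = ln(36/27) / ln(151000/22200) = 0.2877 / 1.9172 = 0.1501
S_new/S_old = (A_new/A_old)^z = 0.69^0.1501 = exp(0.1501 × -0.3711) = 0.9458
Fraction lost = 1 − 0.9458 = 0.05416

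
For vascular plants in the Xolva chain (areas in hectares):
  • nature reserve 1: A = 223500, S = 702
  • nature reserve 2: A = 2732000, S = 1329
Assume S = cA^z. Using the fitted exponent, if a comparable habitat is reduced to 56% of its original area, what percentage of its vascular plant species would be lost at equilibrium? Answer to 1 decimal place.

z = ln(1329/702) / ln(2732000/223500) = 0.6382 / 2.5034 = 0.2550
S_new/S_old = (A_new/A_old)^z = 0.56^0.2550 = exp(0.2550 × -0.5798) = 0.8626
Fraction lost = 1 − 0.8626 = 0.1374

13.7%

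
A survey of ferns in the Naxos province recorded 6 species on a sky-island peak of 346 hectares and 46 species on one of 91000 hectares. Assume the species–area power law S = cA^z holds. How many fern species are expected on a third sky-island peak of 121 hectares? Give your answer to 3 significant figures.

z = ln(46/6) / ln(91000/346) = 2.0369 / 5.5722 = 0.3655
c = 6 / 346^0.3655 = 6 / 8.475 = 0.708
S₃ = 0.708 × 121^0.3655 = 0.708 × 5.772 ≈ 4.087

4.09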